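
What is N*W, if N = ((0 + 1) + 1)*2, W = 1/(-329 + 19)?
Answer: -2/155 ≈ -0.012903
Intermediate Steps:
W = -1/310 (W = 1/(-310) = -1/310 ≈ -0.0032258)
N = 4 (N = (1 + 1)*2 = 2*2 = 4)
N*W = 4*(-1/310) = -2/155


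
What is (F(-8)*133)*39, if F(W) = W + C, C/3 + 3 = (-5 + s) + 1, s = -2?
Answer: -181545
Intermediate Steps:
C = -27 (C = -9 + 3*((-5 - 2) + 1) = -9 + 3*(-7 + 1) = -9 + 3*(-6) = -9 - 18 = -27)
F(W) = -27 + W (F(W) = W - 27 = -27 + W)
(F(-8)*133)*39 = ((-27 - 8)*133)*39 = -35*133*39 = -4655*39 = -181545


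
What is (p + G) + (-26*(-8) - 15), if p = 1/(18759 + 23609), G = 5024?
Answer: 221033857/42368 ≈ 5217.0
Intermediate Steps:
p = 1/42368 ≈ 2.3603e-5
(p + G) + (-26*(-8) - 15) = (1/42368 + 5024) + (-26*(-8) - 15) = 212856833/42368 + (208 - 15) = 212856833/42368 + 193 = 221033857/42368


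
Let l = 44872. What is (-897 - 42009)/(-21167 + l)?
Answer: -42906/23705 ≈ -1.8100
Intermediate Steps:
(-897 - 42009)/(-21167 + l) = (-897 - 42009)/(-21167 + 44872) = -42906/23705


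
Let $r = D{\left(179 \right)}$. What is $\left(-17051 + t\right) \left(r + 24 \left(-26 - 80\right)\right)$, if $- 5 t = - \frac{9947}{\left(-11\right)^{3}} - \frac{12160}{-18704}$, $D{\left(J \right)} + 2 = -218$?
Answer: $\frac{366683901448672}{7779695} \approx 4.7133 \cdot 10^{7}$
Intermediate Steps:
$D{\left(J \right)} = -220$ ($D{\left(J \right)} = -2 - 218 = -220$)
$r = -220$
$t = - \frac{12639603}{7779695}$ ($t = - \frac{- \frac{9947}{\left(-11\right)^{3}} - \frac{12160}{-18704}}{5} = - \frac{- \frac{9947}{-1331} - - \frac{760}{1169}}{5} = - \frac{\left(-9947\right) \left(- \frac{1}{1331}\right) + \frac{760}{1169}}{5} = - \frac{\frac{9947}{1331} + \frac{760}{1169}}{5} = \left(- \frac{1}{5}\right) \frac{12639603}{1555939} = - \frac{12639603}{7779695} \approx -1.6247$)
$\left(-17051 + t\right) \left(r + 24 \left(-26 - 80\right)\right) = \left(-17051 - \frac{12639603}{7779695}\right) \left(-220 + 24 \left(-26 - 80\right)\right) = - \frac{132664219048 \left(-220 + 24 \left(-106\right)\right)}{7779695} = - \frac{132664219048 \left(-220 - 2544\right)}{7779695} = \left(- \frac{132664219048}{7779695}\right) \left(-2764\right) = \frac{366683901448672}{7779695}$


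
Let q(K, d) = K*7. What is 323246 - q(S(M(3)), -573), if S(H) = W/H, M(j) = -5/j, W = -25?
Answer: 323141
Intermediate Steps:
S(H) = -25/H
q(K, d) = 7*K
323246 - q(S(M(3)), -573) = 323246 - 7*(-25/((-5/3))) = 323246 - 7*(-25/((-5*⅓))) = 323246 - 7*(-25/(-5/3)) = 323246 - 7*(-25*(-⅗)) = 323246 - 7*15 = 323246 - 1*105 = 323246 - 105 = 323141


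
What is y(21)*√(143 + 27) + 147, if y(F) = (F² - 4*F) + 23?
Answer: 147 + 380*√170 ≈ 5101.6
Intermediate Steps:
y(F) = 23 + F² - 4*F
y(21)*√(143 + 27) + 147 = (23 + 21² - 4*21)*√(143 + 27) + 147 = (23 + 441 - 84)*√170 + 147 = 380*√170 + 147 = 147 + 380*√170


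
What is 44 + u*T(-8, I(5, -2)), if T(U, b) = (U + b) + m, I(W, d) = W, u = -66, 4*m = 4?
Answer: 176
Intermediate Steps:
m = 1 (m = (¼)*4 = 1)
T(U, b) = 1 + U + b (T(U, b) = (U + b) + 1 = 1 + U + b)
44 + u*T(-8, I(5, -2)) = 44 - 66*(1 - 8 + 5) = 44 - 66*(-2) = 44 + 132 = 176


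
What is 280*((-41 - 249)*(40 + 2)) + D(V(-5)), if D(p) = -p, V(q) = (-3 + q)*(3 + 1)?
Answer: -3410368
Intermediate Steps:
V(q) = -12 + 4*q (V(q) = (-3 + q)*4 = -12 + 4*q)
280*((-41 - 249)*(40 + 2)) + D(V(-5)) = 280*((-41 - 249)*(40 + 2)) - (-12 + 4*(-5)) = 280*(-290*42) - (-12 - 20) = 280*(-12180) - 1*(-32) = -3410400 + 32 = -3410368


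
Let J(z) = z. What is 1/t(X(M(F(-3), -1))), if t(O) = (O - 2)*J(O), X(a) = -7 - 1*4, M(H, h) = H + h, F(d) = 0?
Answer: 1/143 ≈ 0.0069930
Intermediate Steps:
X(a) = -11 (X(a) = -7 - 4 = -11)
t(O) = O*(-2 + O) (t(O) = (O - 2)*O = (-2 + O)*O = O*(-2 + O))
1/t(X(M(F(-3), -1))) = 1/(-11*(-2 - 11)) = 1/(-11*(-13)) = 1/143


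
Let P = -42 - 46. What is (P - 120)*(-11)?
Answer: 2288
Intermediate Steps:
P = -88
(P - 120)*(-11) = (-88 - 120)*(-11) = -208*(-11) = 2288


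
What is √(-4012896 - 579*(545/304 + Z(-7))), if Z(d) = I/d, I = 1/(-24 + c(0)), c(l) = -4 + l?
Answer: I*√1136040495285/532 ≈ 2003.5*I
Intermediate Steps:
I = -1/28 (I = 1/(-24 + (-4 + 0)) = 1/(-24 - 4) = 1/(-28) = -1/28 ≈ -0.035714)
Z(d) = -1/(28*d)
√(-4012896 - 579*(545/304 + Z(-7))) = √(-4012896 - 579*(545/304 - 1/28/(-7))) = √(-4012896 - 579*(545*(1/304) - 1/28*(-⅐))) = √(-4012896 - 579*(545/304 + 1/196)) = √(-4012896 - 579*26781/14896) = √(-4012896 - 15506199/14896) = √(-59791605015/14896) = I*√1136040495285/532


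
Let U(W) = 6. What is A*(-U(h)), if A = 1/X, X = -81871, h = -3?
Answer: 6/81871 ≈ 7.3286e-5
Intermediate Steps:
A = -1/81871 (A = 1/(-81871) = -1/81871 ≈ -1.2214e-5)
A*(-U(h)) = -(-1)*6/81871 = -1/81871*(-6) = 6/81871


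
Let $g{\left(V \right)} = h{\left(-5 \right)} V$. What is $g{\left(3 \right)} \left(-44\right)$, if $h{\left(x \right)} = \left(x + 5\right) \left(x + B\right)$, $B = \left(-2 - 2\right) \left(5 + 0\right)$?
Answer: $0$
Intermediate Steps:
$B = -20$ ($B = \left(-4\right) 5 = -20$)
$h{\left(x \right)} = \left(-20 + x\right) \left(5 + x\right)$ ($h{\left(x \right)} = \left(x + 5\right) \left(x - 20\right) = \left(5 + x\right) \left(-20 + x\right) = \left(-20 + x\right) \left(5 + x\right)$)
$g{\left(V \right)} = 0$ ($g{\left(V \right)} = \left(-100 + \left(-5\right)^{2} - -75\right) V = \left(-100 + 25 + 75\right) V = 0 V = 0$)
$g{\left(3 \right)} \left(-44\right) = 0 \left(-44\right) = 0$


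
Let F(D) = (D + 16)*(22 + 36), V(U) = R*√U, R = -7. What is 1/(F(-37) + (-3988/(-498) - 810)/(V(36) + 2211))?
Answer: -540081/658018354 ≈ -0.00082077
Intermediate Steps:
V(U) = -7*√U
F(D) = 928 + 58*D (F(D) = (16 + D)*58 = 928 + 58*D)
1/(F(-37) + (-3988/(-498) - 810)/(V(36) + 2211)) = 1/((928 + 58*(-37)) + (-3988/(-498) - 810)/(-7*√36 + 2211)) = 1/((928 - 2146) + (-3988*(-1/498) - 810)/(-7*6 + 2211)) = 1/(-1218 + (1994/249 - 810)/(-42 + 2211)) = 1/(-1218 - 199696/249/2169) = 1/(-1218 - 199696/249*1/2169) = 1/(-1218 - 199696/540081) = 1/(-658018354/540081) = -540081/658018354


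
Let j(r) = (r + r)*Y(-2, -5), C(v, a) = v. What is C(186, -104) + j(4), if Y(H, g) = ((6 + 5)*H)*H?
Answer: 538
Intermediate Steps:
Y(H, g) = 11*H² (Y(H, g) = (11*H)*H = 11*H²)
j(r) = 88*r (j(r) = (r + r)*(11*(-2)²) = (2*r)*(11*4) = (2*r)*44 = 88*r)
C(186, -104) + j(4) = 186 + 88*4 = 186 + 352 = 538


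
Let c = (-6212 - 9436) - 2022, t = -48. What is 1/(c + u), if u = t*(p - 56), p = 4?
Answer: -1/15174 ≈ -6.5902e-5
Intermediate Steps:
u = 2496 (u = -48*(4 - 56) = -48*(-52) = 2496)
c = -17670 (c = -15648 - 2022 = -17670)
1/(c + u) = 1/(-17670 + 2496) = 1/(-15174) = -1/15174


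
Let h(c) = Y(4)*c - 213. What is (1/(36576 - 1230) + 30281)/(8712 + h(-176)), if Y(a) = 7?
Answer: 1070312227/256859382 ≈ 4.1669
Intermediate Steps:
h(c) = -213 + 7*c (h(c) = 7*c - 213 = -213 + 7*c)
(1/(36576 - 1230) + 30281)/(8712 + h(-176)) = (1/(36576 - 1230) + 30281)/(8712 + (-213 + 7*(-176))) = (1/35346 + 30281)/(8712 + (-213 - 1232)) = (1/35346 + 30281)/(8712 - 1445) = (1070312227/35346)/7267 = (1070312227/35346)*(1/7267) = 1070312227/256859382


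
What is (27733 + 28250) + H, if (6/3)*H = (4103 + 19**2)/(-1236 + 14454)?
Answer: 123330921/2203 ≈ 55983.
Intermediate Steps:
H = 372/2203 (H = ((4103 + 19**2)/(-1236 + 14454))/2 = ((4103 + 361)/13218)/2 = (4464*(1/13218))/2 = (1/2)*(744/2203) = 372/2203 ≈ 0.16886)
(27733 + 28250) + H = (27733 + 28250) + 372/2203 = 55983 + 372/2203 = 123330921/2203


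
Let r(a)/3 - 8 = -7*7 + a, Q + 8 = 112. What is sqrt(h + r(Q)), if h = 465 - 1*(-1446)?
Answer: 10*sqrt(21) ≈ 45.826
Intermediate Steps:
Q = 104 (Q = -8 + 112 = 104)
r(a) = -123 + 3*a (r(a) = 24 + 3*(-7*7 + a) = 24 + 3*(-49 + a) = 24 + (-147 + 3*a) = -123 + 3*a)
h = 1911 (h = 465 + 1446 = 1911)
sqrt(h + r(Q)) = sqrt(1911 + (-123 + 3*104)) = sqrt(1911 + (-123 + 312)) = sqrt(1911 + 189) = sqrt(2100) = 10*sqrt(21)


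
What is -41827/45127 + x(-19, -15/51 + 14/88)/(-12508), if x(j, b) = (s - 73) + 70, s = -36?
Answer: -521412163/564448516 ≈ -0.92375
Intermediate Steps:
x(j, b) = -39 (x(j, b) = (-36 - 73) + 70 = -109 + 70 = -39)
-41827/45127 + x(-19, -15/51 + 14/88)/(-12508) = -41827/45127 - 39/(-12508) = -41827*1/45127 - 39*(-1/12508) = -41827/45127 + 39/12508 = -521412163/564448516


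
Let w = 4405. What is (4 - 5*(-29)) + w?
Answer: 4554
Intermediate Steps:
(4 - 5*(-29)) + w = (4 - 5*(-29)) + 4405 = (4 + 145) + 4405 = 149 + 4405 = 4554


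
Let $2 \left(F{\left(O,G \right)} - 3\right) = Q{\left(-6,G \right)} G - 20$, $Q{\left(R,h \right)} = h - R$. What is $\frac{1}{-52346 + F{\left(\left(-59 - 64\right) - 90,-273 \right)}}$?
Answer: $- \frac{2}{31815} \approx -6.2863 \cdot 10^{-5}$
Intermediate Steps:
$F{\left(O,G \right)} = -7 + \frac{G \left(6 + G\right)}{2}$ ($F{\left(O,G \right)} = 3 + \frac{\left(G - -6\right) G - 20}{2} = 3 + \frac{\left(G + 6\right) G - 20}{2} = 3 + \frac{\left(6 + G\right) G - 20}{2} = 3 + \frac{G \left(6 + G\right) - 20}{2} = 3 + \frac{-20 + G \left(6 + G\right)}{2} = 3 + \left(-10 + \frac{G \left(6 + G\right)}{2}\right) = -7 + \frac{G \left(6 + G\right)}{2}$)
$\frac{1}{-52346 + F{\left(\left(-59 - 64\right) - 90,-273 \right)}} = \frac{1}{-52346 - \left(7 + \frac{273 \left(6 - 273\right)}{2}\right)} = \frac{1}{-52346 - \left(7 + \frac{273}{2} \left(-267\right)\right)} = \frac{1}{-52346 + \left(-7 + \frac{72891}{2}\right)} = \frac{1}{-52346 + \frac{72877}{2}} = \frac{1}{- \frac{31815}{2}} = - \frac{2}{31815}$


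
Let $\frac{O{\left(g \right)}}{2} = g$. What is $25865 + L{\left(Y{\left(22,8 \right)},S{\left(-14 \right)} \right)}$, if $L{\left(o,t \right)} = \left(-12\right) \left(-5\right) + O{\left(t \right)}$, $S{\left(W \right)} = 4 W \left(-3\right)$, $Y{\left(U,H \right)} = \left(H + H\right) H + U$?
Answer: $26261$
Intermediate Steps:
$O{\left(g \right)} = 2 g$
$Y{\left(U,H \right)} = U + 2 H^{2}$ ($Y{\left(U,H \right)} = 2 H H + U = 2 H^{2} + U = U + 2 H^{2}$)
$S{\left(W \right)} = - 12 W$
$L{\left(o,t \right)} = 60 + 2 t$ ($L{\left(o,t \right)} = \left(-12\right) \left(-5\right) + 2 t = 60 + 2 t$)
$25865 + L{\left(Y{\left(22,8 \right)},S{\left(-14 \right)} \right)} = 25865 + \left(60 + 2 \left(\left(-12\right) \left(-14\right)\right)\right) = 25865 + \left(60 + 2 \cdot 168\right) = 25865 + \left(60 + 336\right) = 25865 + 396 = 26261$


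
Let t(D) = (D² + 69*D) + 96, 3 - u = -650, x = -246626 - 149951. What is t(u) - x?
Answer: 868139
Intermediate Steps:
x = -396577
u = 653 (u = 3 - 1*(-650) = 3 + 650 = 653)
t(D) = 96 + D² + 69*D
t(u) - x = (96 + 653² + 69*653) - 1*(-396577) = (96 + 426409 + 45057) + 396577 = 471562 + 396577 = 868139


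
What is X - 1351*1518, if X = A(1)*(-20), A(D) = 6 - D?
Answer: -2050918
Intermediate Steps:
X = -100 (X = (6 - 1*1)*(-20) = (6 - 1)*(-20) = 5*(-20) = -100)
X - 1351*1518 = -100 - 1351*1518 = -100 - 2050818 = -2050918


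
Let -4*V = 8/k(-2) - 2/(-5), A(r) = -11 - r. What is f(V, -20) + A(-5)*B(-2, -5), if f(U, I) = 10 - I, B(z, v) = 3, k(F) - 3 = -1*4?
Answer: 12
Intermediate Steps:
k(F) = -1 (k(F) = 3 - 1*4 = 3 - 4 = -1)
V = 19/10 (V = -(8/(-1) - 2/(-5))/4 = -(8*(-1) - 2*(-1/5))/4 = -(-8 + 2/5)/4 = -1/4*(-38/5) = 19/10 ≈ 1.9000)
f(V, -20) + A(-5)*B(-2, -5) = (10 - 1*(-20)) + (-11 - 1*(-5))*3 = (10 + 20) + (-11 + 5)*3 = 30 - 6*3 = 30 - 18 = 12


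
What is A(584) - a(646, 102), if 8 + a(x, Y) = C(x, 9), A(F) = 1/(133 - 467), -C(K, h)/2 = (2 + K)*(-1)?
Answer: -430193/334 ≈ -1288.0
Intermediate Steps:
C(K, h) = 4 + 2*K (C(K, h) = -2*(2 + K)*(-1) = -2*(-2 - K) = 4 + 2*K)
A(F) = -1/334 (A(F) = 1/(-334) = -1/334)
a(x, Y) = -4 + 2*x (a(x, Y) = -8 + (4 + 2*x) = -4 + 2*x)
A(584) - a(646, 102) = -1/334 - (-4 + 2*646) = -1/334 - (-4 + 1292) = -1/334 - 1*1288 = -1/334 - 1288 = -430193/334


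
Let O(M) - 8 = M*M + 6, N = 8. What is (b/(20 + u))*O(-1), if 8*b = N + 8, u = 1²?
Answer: 10/7 ≈ 1.4286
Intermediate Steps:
u = 1
O(M) = 14 + M² (O(M) = 8 + (M*M + 6) = 8 + (M² + 6) = 8 + (6 + M²) = 14 + M²)
b = 2 (b = (8 + 8)/8 = (⅛)*16 = 2)
(b/(20 + u))*O(-1) = (2/(20 + 1))*(14 + (-1)²) = (2/21)*(14 + 1) = (2*(1/21))*15 = (2/21)*15 = 10/7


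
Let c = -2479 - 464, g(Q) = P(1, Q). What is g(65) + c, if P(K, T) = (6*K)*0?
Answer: -2943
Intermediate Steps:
P(K, T) = 0
g(Q) = 0
c = -2943
g(65) + c = 0 - 2943 = -2943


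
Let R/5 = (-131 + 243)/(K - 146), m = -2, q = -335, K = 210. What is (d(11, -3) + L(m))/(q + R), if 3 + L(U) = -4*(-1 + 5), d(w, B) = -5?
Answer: 32/435 ≈ 0.073563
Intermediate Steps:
L(U) = -19 (L(U) = -3 - 4*(-1 + 5) = -3 - 4*4 = -3 - 16 = -19)
R = 35/4 (R = 5*((-131 + 243)/(210 - 146)) = 5*(112/64) = 5*(112*(1/64)) = 5*(7/4) = 35/4 ≈ 8.7500)
(d(11, -3) + L(m))/(q + R) = (-5 - 19)/(-335 + 35/4) = -24/(-1305/4) = -24*(-4/1305) = 32/435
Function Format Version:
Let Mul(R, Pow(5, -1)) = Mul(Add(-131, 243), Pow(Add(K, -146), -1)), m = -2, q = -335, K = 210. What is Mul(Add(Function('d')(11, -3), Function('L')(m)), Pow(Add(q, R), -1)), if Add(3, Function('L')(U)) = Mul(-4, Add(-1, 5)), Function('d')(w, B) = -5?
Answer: Rational(32, 435) ≈ 0.073563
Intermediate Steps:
Function('L')(U) = -19 (Function('L')(U) = Add(-3, Mul(-4, Add(-1, 5))) = Add(-3, Mul(-4, 4)) = Add(-3, -16) = -19)
R = Rational(35, 4) (R = Mul(5, Mul(Add(-131, 243), Pow(Add(210, -146), -1))) = Mul(5, Mul(112, Pow(64, -1))) = Mul(5, Mul(112, Rational(1, 64))) = Mul(5, Rational(7, 4)) = Rational(35, 4) ≈ 8.7500)
Mul(Add(Function('d')(11, -3), Function('L')(m)), Pow(Add(q, R), -1)) = Mul(Add(-5, -19), Pow(Add(-335, Rational(35, 4)), -1)) = Mul(-24, Pow(Rational(-1305, 4), -1)) = Mul(-24, Rational(-4, 1305)) = Rational(32, 435)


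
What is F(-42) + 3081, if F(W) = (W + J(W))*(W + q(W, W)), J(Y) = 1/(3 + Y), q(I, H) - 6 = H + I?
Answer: 105613/13 ≈ 8124.1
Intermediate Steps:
q(I, H) = 6 + H + I (q(I, H) = 6 + (H + I) = 6 + H + I)
F(W) = (6 + 3*W)*(W + 1/(3 + W)) (F(W) = (W + 1/(3 + W))*(W + (6 + W + W)) = (W + 1/(3 + W))*(W + (6 + 2*W)) = (W + 1/(3 + W))*(6 + 3*W) = (6 + 3*W)*(W + 1/(3 + W)))
F(-42) + 3081 = 3*(2 - 42 - 42*(2 - 42)*(3 - 42))/(3 - 42) + 3081 = 3*(2 - 42 - 42*(-40)*(-39))/(-39) + 3081 = 3*(-1/39)*(2 - 42 - 65520) + 3081 = 3*(-1/39)*(-65560) + 3081 = 65560/13 + 3081 = 105613/13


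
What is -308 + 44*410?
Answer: 17732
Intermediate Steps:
-308 + 44*410 = -308 + 18040 = 17732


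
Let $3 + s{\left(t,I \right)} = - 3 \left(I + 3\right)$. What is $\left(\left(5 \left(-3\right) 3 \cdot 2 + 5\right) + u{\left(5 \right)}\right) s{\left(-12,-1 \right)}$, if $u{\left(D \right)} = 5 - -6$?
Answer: $666$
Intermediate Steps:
$u{\left(D \right)} = 11$ ($u{\left(D \right)} = 5 + 6 = 11$)
$s{\left(t,I \right)} = -12 - 3 I$ ($s{\left(t,I \right)} = -3 - 3 \left(I + 3\right) = -3 - 3 \left(3 + I\right) = -3 - \left(9 + 3 I\right) = -12 - 3 I$)
$\left(\left(5 \left(-3\right) 3 \cdot 2 + 5\right) + u{\left(5 \right)}\right) s{\left(-12,-1 \right)} = \left(\left(5 \left(-3\right) 3 \cdot 2 + 5\right) + 11\right) \left(-12 - -3\right) = \left(\left(\left(-15\right) 3 \cdot 2 + 5\right) + 11\right) \left(-12 + 3\right) = \left(\left(\left(-45\right) 2 + 5\right) + 11\right) \left(-9\right) = \left(\left(-90 + 5\right) + 11\right) \left(-9\right) = \left(-85 + 11\right) \left(-9\right) = \left(-74\right) \left(-9\right) = 666$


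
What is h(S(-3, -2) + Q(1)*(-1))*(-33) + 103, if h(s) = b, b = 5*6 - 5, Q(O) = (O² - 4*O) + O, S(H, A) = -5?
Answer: -722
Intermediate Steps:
Q(O) = O² - 3*O
b = 25 (b = 30 - 5 = 25)
h(s) = 25
h(S(-3, -2) + Q(1)*(-1))*(-33) + 103 = 25*(-33) + 103 = -825 + 103 = -722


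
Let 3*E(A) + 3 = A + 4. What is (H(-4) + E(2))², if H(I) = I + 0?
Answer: 9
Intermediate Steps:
E(A) = ⅓ + A/3 (E(A) = -1 + (A + 4)/3 = -1 + (4 + A)/3 = -1 + (4/3 + A/3) = ⅓ + A/3)
H(I) = I
(H(-4) + E(2))² = (-4 + (⅓ + (⅓)*2))² = (-4 + (⅓ + ⅔))² = (-4 + 1)² = (-3)² = 9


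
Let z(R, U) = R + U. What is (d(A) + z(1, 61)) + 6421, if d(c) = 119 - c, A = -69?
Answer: 6671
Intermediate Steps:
(d(A) + z(1, 61)) + 6421 = ((119 - 1*(-69)) + (1 + 61)) + 6421 = ((119 + 69) + 62) + 6421 = (188 + 62) + 6421 = 250 + 6421 = 6671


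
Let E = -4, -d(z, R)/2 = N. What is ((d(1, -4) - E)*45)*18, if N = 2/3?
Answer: 2160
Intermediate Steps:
N = ⅔ (N = 2*(⅓) = ⅔ ≈ 0.66667)
d(z, R) = -4/3 (d(z, R) = -2*⅔ = -4/3)
((d(1, -4) - E)*45)*18 = ((-4/3 - 1*(-4))*45)*18 = ((-4/3 + 4)*45)*18 = ((8/3)*45)*18 = 120*18 = 2160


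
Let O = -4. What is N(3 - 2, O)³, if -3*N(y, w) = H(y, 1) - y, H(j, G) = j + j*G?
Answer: -1/27 ≈ -0.037037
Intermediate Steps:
H(j, G) = j + G*j
N(y, w) = -y/3 (N(y, w) = -(y*(1 + 1) - y)/3 = -(y*2 - y)/3 = -(2*y - y)/3 = -y/3)
N(3 - 2, O)³ = (-(3 - 2)/3)³ = (-⅓*1)³ = (-⅓)³ = -1/27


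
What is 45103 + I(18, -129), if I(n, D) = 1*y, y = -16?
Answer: 45087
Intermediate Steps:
I(n, D) = -16 (I(n, D) = 1*(-16) = -16)
45103 + I(18, -129) = 45103 - 16 = 45087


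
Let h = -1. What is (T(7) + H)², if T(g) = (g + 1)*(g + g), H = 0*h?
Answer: 12544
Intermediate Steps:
H = 0 (H = 0*(-1) = 0)
T(g) = 2*g*(1 + g) (T(g) = (1 + g)*(2*g) = 2*g*(1 + g))
(T(7) + H)² = (2*7*(1 + 7) + 0)² = (2*7*8 + 0)² = (112 + 0)² = 112² = 12544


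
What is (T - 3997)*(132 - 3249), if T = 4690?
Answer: -2160081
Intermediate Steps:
(T - 3997)*(132 - 3249) = (4690 - 3997)*(132 - 3249) = 693*(-3117) = -2160081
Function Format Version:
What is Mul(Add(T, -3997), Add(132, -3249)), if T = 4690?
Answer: -2160081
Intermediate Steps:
Mul(Add(T, -3997), Add(132, -3249)) = Mul(Add(4690, -3997), Add(132, -3249)) = Mul(693, -3117) = -2160081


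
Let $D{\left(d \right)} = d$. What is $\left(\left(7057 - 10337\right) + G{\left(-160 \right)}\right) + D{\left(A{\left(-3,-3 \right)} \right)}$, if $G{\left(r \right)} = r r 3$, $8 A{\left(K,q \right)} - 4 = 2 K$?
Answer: $\frac{294079}{4} \approx 73520.0$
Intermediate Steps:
$A{\left(K,q \right)} = \frac{1}{2} + \frac{K}{4}$ ($A{\left(K,q \right)} = \frac{1}{2} + \frac{2 K}{8} = \frac{1}{2} + \frac{K}{4}$)
$G{\left(r \right)} = 3 r^{2}$ ($G{\left(r \right)} = r^{2} \cdot 3 = 3 r^{2}$)
$\left(\left(7057 - 10337\right) + G{\left(-160 \right)}\right) + D{\left(A{\left(-3,-3 \right)} \right)} = \left(\left(7057 - 10337\right) + 3 \left(-160\right)^{2}\right) + \left(\frac{1}{2} + \frac{1}{4} \left(-3\right)\right) = \left(\left(7057 - 10337\right) + 3 \cdot 25600\right) + \left(\frac{1}{2} - \frac{3}{4}\right) = \left(-3280 + 76800\right) - \frac{1}{4} = 73520 - \frac{1}{4} = \frac{294079}{4}$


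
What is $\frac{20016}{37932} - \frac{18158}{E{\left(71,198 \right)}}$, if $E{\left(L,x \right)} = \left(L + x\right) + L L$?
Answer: $- \frac{24270179}{8392455} \approx -2.8919$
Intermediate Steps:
$E{\left(L,x \right)} = L + x + L^{2}$ ($E{\left(L,x \right)} = \left(L + x\right) + L^{2} = L + x + L^{2}$)
$\frac{20016}{37932} - \frac{18158}{E{\left(71,198 \right)}} = \frac{20016}{37932} - \frac{18158}{71 + 198 + 71^{2}} = 20016 \cdot \frac{1}{37932} - \frac{18158}{71 + 198 + 5041} = \frac{1668}{3161} - \frac{18158}{5310} = \frac{1668}{3161} - \frac{9079}{2655} = - \frac{24270179}{8392455}$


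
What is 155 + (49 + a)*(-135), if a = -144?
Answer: 12980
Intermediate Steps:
155 + (49 + a)*(-135) = 155 + (49 - 144)*(-135) = 155 - 95*(-135) = 155 + 12825 = 12980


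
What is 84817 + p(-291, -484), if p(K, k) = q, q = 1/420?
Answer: 35623141/420 ≈ 84817.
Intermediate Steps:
q = 1/420 ≈ 0.0023810
p(K, k) = 1/420
84817 + p(-291, -484) = 84817 + 1/420 = 35623141/420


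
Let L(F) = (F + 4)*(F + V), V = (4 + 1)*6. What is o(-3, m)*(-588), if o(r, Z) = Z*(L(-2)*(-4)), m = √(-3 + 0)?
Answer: 131712*I*√3 ≈ 2.2813e+5*I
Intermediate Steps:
V = 30 (V = 5*6 = 30)
m = I*√3 (m = √(-3) = I*√3 ≈ 1.732*I)
L(F) = (4 + F)*(30 + F) (L(F) = (F + 4)*(F + 30) = (4 + F)*(30 + F))
o(r, Z) = -224*Z (o(r, Z) = Z*((120 + (-2)² + 34*(-2))*(-4)) = Z*((120 + 4 - 68)*(-4)) = Z*(56*(-4)) = Z*(-224) = -224*Z)
o(-3, m)*(-588) = -224*I*√3*(-588) = 131712*I*√3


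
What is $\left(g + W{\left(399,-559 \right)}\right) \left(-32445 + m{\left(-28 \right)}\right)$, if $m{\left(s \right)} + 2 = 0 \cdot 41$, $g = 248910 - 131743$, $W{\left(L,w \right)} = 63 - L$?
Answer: $-3790815457$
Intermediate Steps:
$g = 117167$
$m{\left(s \right)} = -2$ ($m{\left(s \right)} = -2 + 0 \cdot 41 = -2 + 0 = -2$)
$\left(g + W{\left(399,-559 \right)}\right) \left(-32445 + m{\left(-28 \right)}\right) = \left(117167 + \left(63 - 399\right)\right) \left(-32445 - 2\right) = \left(117167 + \left(63 - 399\right)\right) \left(-32447\right) = \left(117167 - 336\right) \left(-32447\right) = 116831 \left(-32447\right) = -3790815457$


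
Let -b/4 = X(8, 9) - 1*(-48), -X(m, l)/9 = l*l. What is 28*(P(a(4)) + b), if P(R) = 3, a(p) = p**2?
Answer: 76356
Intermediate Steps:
X(m, l) = -9*l**2 (X(m, l) = -9*l*l = -9*l**2)
b = 2724 (b = -4*(-9*9**2 - 1*(-48)) = -4*(-9*81 + 48) = -4*(-729 + 48) = -4*(-681) = 2724)
28*(P(a(4)) + b) = 28*(3 + 2724) = 28*2727 = 76356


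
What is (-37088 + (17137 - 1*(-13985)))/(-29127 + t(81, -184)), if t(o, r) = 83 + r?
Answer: 2983/14614 ≈ 0.20412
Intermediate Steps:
(-37088 + (17137 - 1*(-13985)))/(-29127 + t(81, -184)) = (-37088 + (17137 - 1*(-13985)))/(-29127 + (83 - 184)) = (-37088 + (17137 + 13985))/(-29127 - 101) = (-37088 + 31122)/(-29228) = -5966*(-1/29228) = 2983/14614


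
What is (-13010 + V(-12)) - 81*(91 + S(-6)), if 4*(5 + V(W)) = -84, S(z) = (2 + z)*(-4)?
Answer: -21703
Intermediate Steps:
S(z) = -8 - 4*z
V(W) = -26 (V(W) = -5 + (¼)*(-84) = -5 - 21 = -26)
(-13010 + V(-12)) - 81*(91 + S(-6)) = (-13010 - 26) - 81*(91 + (-8 - 4*(-6))) = -13036 - 81*(91 + (-8 + 24)) = -13036 - 81*(91 + 16) = -13036 - 81*107 = -13036 - 8667 = -21703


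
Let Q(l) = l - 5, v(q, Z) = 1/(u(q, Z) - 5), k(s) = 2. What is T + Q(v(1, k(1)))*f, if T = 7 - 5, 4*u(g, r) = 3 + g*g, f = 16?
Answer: -82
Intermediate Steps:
u(g, r) = 3/4 + g**2/4 (u(g, r) = (3 + g*g)/4 = (3 + g**2)/4 = 3/4 + g**2/4)
v(q, Z) = 1/(-17/4 + q**2/4) (v(q, Z) = 1/((3/4 + q**2/4) - 5) = 1/(-17/4 + q**2/4))
Q(l) = -5 + l
T = 2
T + Q(v(1, k(1)))*f = 2 + (-5 + 4/(-17 + 1**2))*16 = 2 + (-5 + 4/(-17 + 1))*16 = 2 + (-5 + 4/(-16))*16 = 2 + (-5 + 4*(-1/16))*16 = 2 + (-5 - 1/4)*16 = 2 - 21/4*16 = 2 - 84 = -82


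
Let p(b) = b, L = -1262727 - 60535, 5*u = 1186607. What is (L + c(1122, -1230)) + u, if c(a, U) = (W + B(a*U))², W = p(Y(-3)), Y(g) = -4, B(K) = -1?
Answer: -5429578/5 ≈ -1.0859e+6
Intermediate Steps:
u = 1186607/5 (u = (⅕)*1186607 = 1186607/5 ≈ 2.3732e+5)
L = -1323262
W = -4
c(a, U) = 25 (c(a, U) = (-4 - 1)² = (-5)² = 25)
(L + c(1122, -1230)) + u = (-1323262 + 25) + 1186607/5 = -1323237 + 1186607/5 = -5429578/5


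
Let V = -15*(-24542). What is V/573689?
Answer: 368130/573689 ≈ 0.64169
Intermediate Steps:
V = 368130
V/573689 = 368130/573689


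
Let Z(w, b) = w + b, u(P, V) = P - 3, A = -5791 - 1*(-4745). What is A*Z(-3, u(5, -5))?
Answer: 1046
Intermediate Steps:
A = -1046 (A = -5791 + 4745 = -1046)
u(P, V) = -3 + P
Z(w, b) = b + w
A*Z(-3, u(5, -5)) = -1046*((-3 + 5) - 3) = -1046*(2 - 3) = -1046*(-1) = 1046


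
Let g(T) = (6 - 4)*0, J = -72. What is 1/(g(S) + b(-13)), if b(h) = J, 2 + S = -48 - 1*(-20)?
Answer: -1/72 ≈ -0.013889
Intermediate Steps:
S = -30 (S = -2 + (-48 - 1*(-20)) = -2 + (-48 + 20) = -2 - 28 = -30)
b(h) = -72
g(T) = 0 (g(T) = 2*0 = 0)
1/(g(S) + b(-13)) = 1/(0 - 72) = 1/(-72) = -1/72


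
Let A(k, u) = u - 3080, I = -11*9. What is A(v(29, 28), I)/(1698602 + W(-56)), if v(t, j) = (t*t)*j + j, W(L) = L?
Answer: -3179/1698546 ≈ -0.0018716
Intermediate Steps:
v(t, j) = j + j*t² (v(t, j) = t²*j + j = j*t² + j = j + j*t²)
I = -99
A(k, u) = -3080 + u
A(v(29, 28), I)/(1698602 + W(-56)) = (-3080 - 99)/(1698602 - 56) = -3179/1698546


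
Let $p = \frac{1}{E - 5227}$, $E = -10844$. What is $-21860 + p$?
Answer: $- \frac{351312061}{16071} \approx -21860.0$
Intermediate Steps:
$p = - \frac{1}{16071}$ ($p = \frac{1}{-10844 - 5227} = \frac{1}{-16071} = - \frac{1}{16071} \approx -6.2224 \cdot 10^{-5}$)
$-21860 + p = -21860 - \frac{1}{16071} = - \frac{351312061}{16071}$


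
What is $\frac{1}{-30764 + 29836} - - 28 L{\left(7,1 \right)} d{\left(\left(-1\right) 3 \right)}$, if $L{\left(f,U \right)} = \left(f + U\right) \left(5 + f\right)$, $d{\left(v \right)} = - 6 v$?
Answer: $\frac{44900351}{928} \approx 48384.0$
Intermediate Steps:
$L{\left(f,U \right)} = \left(5 + f\right) \left(U + f\right)$ ($L{\left(f,U \right)} = \left(U + f\right) \left(5 + f\right) = \left(5 + f\right) \left(U + f\right)$)
$\frac{1}{-30764 + 29836} - - 28 L{\left(7,1 \right)} d{\left(\left(-1\right) 3 \right)} = \frac{1}{-30764 + 29836} - - 28 \left(7^{2} + 5 \cdot 1 + 5 \cdot 7 + 1 \cdot 7\right) \left(- 6 \left(\left(-1\right) 3\right)\right) = \frac{1}{-928} - - 28 \left(49 + 5 + 35 + 7\right) \left(\left(-6\right) \left(-3\right)\right) = - \frac{1}{928} - \left(-28\right) 96 \cdot 18 = - \frac{1}{928} - \left(-2688\right) 18 = - \frac{1}{928} - -48384 = - \frac{1}{928} + 48384 = \frac{44900351}{928}$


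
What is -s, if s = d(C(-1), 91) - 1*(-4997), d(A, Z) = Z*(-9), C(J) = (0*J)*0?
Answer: -4178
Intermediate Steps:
C(J) = 0 (C(J) = 0*0 = 0)
d(A, Z) = -9*Z
s = 4178 (s = -9*91 - 1*(-4997) = -819 + 4997 = 4178)
-s = -1*4178 = -4178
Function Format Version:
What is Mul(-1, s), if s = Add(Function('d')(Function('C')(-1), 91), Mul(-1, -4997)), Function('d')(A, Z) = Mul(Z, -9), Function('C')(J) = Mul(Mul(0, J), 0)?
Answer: -4178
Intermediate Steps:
Function('C')(J) = 0 (Function('C')(J) = Mul(0, 0) = 0)
Function('d')(A, Z) = Mul(-9, Z)
s = 4178 (s = Add(Mul(-9, 91), Mul(-1, -4997)) = Add(-819, 4997) = 4178)
Mul(-1, s) = Mul(-1, 4178) = -4178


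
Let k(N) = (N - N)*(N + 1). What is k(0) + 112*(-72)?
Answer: -8064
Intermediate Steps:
k(N) = 0 (k(N) = 0*(1 + N) = 0)
k(0) + 112*(-72) = 0 + 112*(-72) = 0 - 8064 = -8064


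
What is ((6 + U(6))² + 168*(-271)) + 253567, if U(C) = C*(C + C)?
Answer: 214123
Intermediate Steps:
U(C) = 2*C² (U(C) = C*(2*C) = 2*C²)
((6 + U(6))² + 168*(-271)) + 253567 = ((6 + 2*6²)² + 168*(-271)) + 253567 = ((6 + 2*36)² - 45528) + 253567 = ((6 + 72)² - 45528) + 253567 = (78² - 45528) + 253567 = (6084 - 45528) + 253567 = -39444 + 253567 = 214123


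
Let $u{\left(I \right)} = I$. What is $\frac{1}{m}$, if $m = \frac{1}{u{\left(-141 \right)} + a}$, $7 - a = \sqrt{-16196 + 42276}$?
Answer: $-134 - 4 \sqrt{1630} \approx -295.49$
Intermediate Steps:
$a = 7 - 4 \sqrt{1630}$ ($a = 7 - \sqrt{-16196 + 42276} = 7 - \sqrt{26080} = 7 - 4 \sqrt{1630} \approx -154.49$)
$m = \frac{1}{-134 - 4 \sqrt{1630}}$ ($m = \frac{1}{-141 + \left(7 - 4 \sqrt{1630}\right)} = \frac{1}{-134 - 4 \sqrt{1630}} \approx -0.0033842$)
$\frac{1}{m} = \frac{1}{\frac{67}{4062} - \frac{\sqrt{1630}}{2031}}$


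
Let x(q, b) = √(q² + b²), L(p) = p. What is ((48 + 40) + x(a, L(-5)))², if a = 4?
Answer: (88 + √41)² ≈ 8912.0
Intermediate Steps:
x(q, b) = √(b² + q²)
((48 + 40) + x(a, L(-5)))² = ((48 + 40) + √((-5)² + 4²))² = (88 + √(25 + 16))² = (88 + √41)²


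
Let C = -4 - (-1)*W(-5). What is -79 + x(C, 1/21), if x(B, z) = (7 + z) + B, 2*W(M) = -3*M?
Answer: -2875/42 ≈ -68.452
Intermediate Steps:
W(M) = -3*M/2 (W(M) = (-3*M)/2 = -3*M/2)
C = 7/2 (C = -4 - (-1)*(-3/2*(-5)) = -4 - (-1)*15/2 = -4 - 1*(-15/2) = -4 + 15/2 = 7/2 ≈ 3.5000)
x(B, z) = 7 + B + z
-79 + x(C, 1/21) = -79 + (7 + 7/2 + 1/21) = -79 + 443/42 = -2875/42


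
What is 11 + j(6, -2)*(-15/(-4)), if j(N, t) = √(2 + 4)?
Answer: 11 + 15*√6/4 ≈ 20.186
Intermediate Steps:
j(N, t) = √6
11 + j(6, -2)*(-15/(-4)) = 11 + √6*(-15/(-4)) = 11 + √6*(-15*(-¼)) = 11 + √6*(15/4) = 11 + 15*√6/4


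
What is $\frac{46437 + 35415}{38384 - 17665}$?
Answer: $\frac{81852}{20719} \approx 3.9506$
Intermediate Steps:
$\frac{46437 + 35415}{38384 - 17665} = \frac{81852}{20719}$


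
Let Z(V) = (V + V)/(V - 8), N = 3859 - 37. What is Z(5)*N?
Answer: -12740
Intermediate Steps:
N = 3822
Z(V) = 2*V/(-8 + V) (Z(V) = (2*V)/(-8 + V) = 2*V/(-8 + V))
Z(5)*N = (2*5/(-8 + 5))*3822 = (2*5/(-3))*3822 = (2*5*(-1/3))*3822 = -10/3*3822 = -12740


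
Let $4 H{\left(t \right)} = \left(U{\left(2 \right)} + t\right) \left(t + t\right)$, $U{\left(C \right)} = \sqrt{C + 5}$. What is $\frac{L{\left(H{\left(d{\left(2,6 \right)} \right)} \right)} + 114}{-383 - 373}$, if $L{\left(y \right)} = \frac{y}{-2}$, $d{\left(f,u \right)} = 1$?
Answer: $- \frac{65}{432} + \frac{\sqrt{7}}{3024} \approx -0.14959$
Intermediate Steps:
$U{\left(C \right)} = \sqrt{5 + C}$
$H{\left(t \right)} = \frac{t \left(t + \sqrt{7}\right)}{2}$ ($H{\left(t \right)} = \frac{\left(\sqrt{5 + 2} + t\right) \left(t + t\right)}{4} = \frac{\left(\sqrt{7} + t\right) 2 t}{4} = \frac{\left(t + \sqrt{7}\right) 2 t}{4} = \frac{2 t \left(t + \sqrt{7}\right)}{4} = \frac{t \left(t + \sqrt{7}\right)}{2}$)
$L{\left(y \right)} = - \frac{y}{2}$ ($L{\left(y \right)} = y \left(- \frac{1}{2}\right) = - \frac{y}{2}$)
$\frac{L{\left(H{\left(d{\left(2,6 \right)} \right)} \right)} + 114}{-383 - 373} = \frac{- \frac{\frac{1}{2} \cdot 1 \left(1 + \sqrt{7}\right)}{2} + 114}{-383 - 373} = \frac{- \frac{\frac{1}{2} + \frac{\sqrt{7}}{2}}{2} + 114}{-756} = \left(\left(- \frac{1}{4} - \frac{\sqrt{7}}{4}\right) + 114\right) \left(- \frac{1}{756}\right) = \left(\frac{455}{4} - \frac{\sqrt{7}}{4}\right) \left(- \frac{1}{756}\right) = - \frac{65}{432} + \frac{\sqrt{7}}{3024}$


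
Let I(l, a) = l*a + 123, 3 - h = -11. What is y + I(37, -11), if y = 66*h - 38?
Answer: 602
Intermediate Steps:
h = 14 (h = 3 - 1*(-11) = 3 + 11 = 14)
I(l, a) = 123 + a*l (I(l, a) = a*l + 123 = 123 + a*l)
y = 886 (y = 66*14 - 38 = 924 - 38 = 886)
y + I(37, -11) = 886 + (123 - 11*37) = 886 + (123 - 407) = 886 - 284 = 602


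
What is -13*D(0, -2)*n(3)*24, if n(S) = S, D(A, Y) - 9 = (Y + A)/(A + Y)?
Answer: -9360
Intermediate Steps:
D(A, Y) = 10 (D(A, Y) = 9 + (Y + A)/(A + Y) = 9 + (A + Y)/(A + Y) = 9 + 1 = 10)
-13*D(0, -2)*n(3)*24 = -130*3*24 = -13*30*24 = -390*24 = -9360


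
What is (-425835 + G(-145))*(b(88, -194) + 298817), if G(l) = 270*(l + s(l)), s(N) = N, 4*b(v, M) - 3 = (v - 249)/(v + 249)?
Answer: -101534343248205/674 ≈ -1.5064e+11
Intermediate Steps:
b(v, M) = 3/4 + (-249 + v)/(4*(249 + v)) (b(v, M) = 3/4 + ((v - 249)/(v + 249))/4 = 3/4 + ((-249 + v)/(249 + v))/4 = 3/4 + (-249 + v)/(4*(249 + v)))
G(l) = 540*l (G(l) = 270*(l + l) = 270*(2*l) = 540*l)
(-425835 + G(-145))*(b(88, -194) + 298817) = (-425835 + 540*(-145))*((249/2 + 88)/(249 + 88) + 298817) = (-425835 - 78300)*((425/2)/337 + 298817) = -504135*((1/337)*(425/2) + 298817) = -504135*(425/674 + 298817) = -504135*201403083/674 = -101534343248205/674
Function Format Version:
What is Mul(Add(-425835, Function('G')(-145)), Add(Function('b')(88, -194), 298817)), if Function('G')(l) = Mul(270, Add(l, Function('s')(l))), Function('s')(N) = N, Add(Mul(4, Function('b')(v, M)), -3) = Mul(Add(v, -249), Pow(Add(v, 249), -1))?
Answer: Rational(-101534343248205, 674) ≈ -1.5064e+11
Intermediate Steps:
Function('b')(v, M) = Add(Rational(3, 4), Mul(Rational(1, 4), Pow(Add(249, v), -1), Add(-249, v))) (Function('b')(v, M) = Add(Rational(3, 4), Mul(Rational(1, 4), Mul(Add(v, -249), Pow(Add(v, 249), -1)))) = Add(Rational(3, 4), Mul(Rational(1, 4), Mul(Add(-249, v), Pow(Add(249, v), -1)))) = Add(Rational(3, 4), Mul(Rational(1, 4), Mul(Pow(Add(249, v), -1), Add(-249, v)))) = Add(Rational(3, 4), Mul(Rational(1, 4), Pow(Add(249, v), -1), Add(-249, v))))
Function('G')(l) = Mul(540, l) (Function('G')(l) = Mul(270, Add(l, l)) = Mul(270, Mul(2, l)) = Mul(540, l))
Mul(Add(-425835, Function('G')(-145)), Add(Function('b')(88, -194), 298817)) = Mul(Add(-425835, Mul(540, -145)), Add(Mul(Pow(Add(249, 88), -1), Add(Rational(249, 2), 88)), 298817)) = Mul(Add(-425835, -78300), Add(Mul(Pow(337, -1), Rational(425, 2)), 298817)) = Mul(-504135, Add(Mul(Rational(1, 337), Rational(425, 2)), 298817)) = Mul(-504135, Add(Rational(425, 674), 298817)) = Mul(-504135, Rational(201403083, 674)) = Rational(-101534343248205, 674)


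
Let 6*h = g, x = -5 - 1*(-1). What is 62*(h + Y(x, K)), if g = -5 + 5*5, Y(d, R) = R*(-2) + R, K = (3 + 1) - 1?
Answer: 62/3 ≈ 20.667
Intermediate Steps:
x = -4 (x = -5 + 1 = -4)
K = 3 (K = 4 - 1 = 3)
Y(d, R) = -R (Y(d, R) = -2*R + R = -R)
g = 20 (g = -5 + 25 = 20)
h = 10/3 (h = (⅙)*20 = 10/3 ≈ 3.3333)
62*(h + Y(x, K)) = 62*(10/3 - 1*3) = 62*(10/3 - 3) = 62*(⅓) = 62/3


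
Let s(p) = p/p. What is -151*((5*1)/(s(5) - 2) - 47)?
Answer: 7852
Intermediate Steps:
s(p) = 1
-151*((5*1)/(s(5) - 2) - 47) = -151*((5*1)/(1 - 2) - 47) = -151*(5/(-1) - 47) = -151*(5*(-1) - 47) = -151*(-5 - 47) = -151*(-52) = 7852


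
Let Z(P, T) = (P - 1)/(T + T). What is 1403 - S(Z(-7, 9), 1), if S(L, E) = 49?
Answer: 1354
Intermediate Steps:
Z(P, T) = (-1 + P)/(2*T) (Z(P, T) = (-1 + P)/((2*T)) = (-1 + P)*(1/(2*T)) = (-1 + P)/(2*T))
1403 - S(Z(-7, 9), 1) = 1403 - 1*49 = 1403 - 49 = 1354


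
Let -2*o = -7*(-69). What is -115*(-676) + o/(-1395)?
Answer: 72298361/930 ≈ 77740.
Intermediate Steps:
o = -483/2 (o = -(-7)*(-69)/2 = -1/2*483 = -483/2 ≈ -241.50)
-115*(-676) + o/(-1395) = -115*(-676) - 483/2/(-1395) = 77740 - 483/2*(-1/1395) = 77740 + 161/930 = 72298361/930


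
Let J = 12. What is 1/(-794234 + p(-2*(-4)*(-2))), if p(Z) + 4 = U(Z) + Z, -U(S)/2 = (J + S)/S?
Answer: -2/1588509 ≈ -1.2590e-6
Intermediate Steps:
U(S) = -2*(12 + S)/S
p(Z) = -6 + Z - 24/Z (p(Z) = -4 + ((-2 - 24/Z) + Z) = -4 + (-2 + Z - 24/Z) = -6 + Z - 24/Z)
1/(-794234 + p(-2*(-4)*(-2))) = 1/(-794234 + (-6 - 2*(-4)*(-2) - 24/(-2*(-4)*(-2)))) = 1/(-794234 + (-6 + 8*(-2) - 24/(8*(-2)))) = 1/(-794234 + (-6 - 16 - 24/(-16))) = 1/(-794234 + (-6 - 16 - 24*(-1/16))) = 1/(-794234 + (-6 - 16 + 3/2)) = 1/(-794234 - 41/2) = 1/(-1588509/2) = -2/1588509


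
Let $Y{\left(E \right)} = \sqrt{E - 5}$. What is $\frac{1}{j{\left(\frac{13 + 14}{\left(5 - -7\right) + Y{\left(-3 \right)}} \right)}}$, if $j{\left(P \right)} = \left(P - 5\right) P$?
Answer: $\frac{8 \left(- 6 \sqrt{2} + 17 i\right)}{27 \left(- 33 i + 10 \sqrt{2}\right)} \approx -0.15654 - 0.0091022 i$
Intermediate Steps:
$Y{\left(E \right)} = \sqrt{-5 + E}$
$j{\left(P \right)} = P \left(-5 + P\right)$ ($j{\left(P \right)} = \left(-5 + P\right) P = P \left(-5 + P\right)$)
$\frac{1}{j{\left(\frac{13 + 14}{\left(5 - -7\right) + Y{\left(-3 \right)}} \right)}} = \frac{1}{\frac{13 + 14}{\left(5 - -7\right) + \sqrt{-5 - 3}} \left(-5 + \frac{13 + 14}{\left(5 - -7\right) + \sqrt{-5 - 3}}\right)} = \frac{1}{\frac{27}{\left(5 + 7\right) + \sqrt{-8}} \left(-5 + \frac{27}{\left(5 + 7\right) + \sqrt{-8}}\right)} = \frac{1}{\frac{27}{12 + 2 i \sqrt{2}} \left(-5 + \frac{27}{12 + 2 i \sqrt{2}}\right)} = \frac{1}{27 \frac{1}{12 + 2 i \sqrt{2}} \left(-5 + \frac{27}{12 + 2 i \sqrt{2}}\right)} = \frac{12 + 2 i \sqrt{2}}{27 \left(-5 + \frac{27}{12 + 2 i \sqrt{2}}\right)}$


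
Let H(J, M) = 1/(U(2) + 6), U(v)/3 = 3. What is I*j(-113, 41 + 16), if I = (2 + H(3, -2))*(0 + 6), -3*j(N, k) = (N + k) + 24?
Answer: 1984/15 ≈ 132.27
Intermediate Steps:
U(v) = 9 (U(v) = 3*3 = 9)
H(J, M) = 1/15 (H(J, M) = 1/(9 + 6) = 1/15)
j(N, k) = -8 - N/3 - k/3 (j(N, k) = -((N + k) + 24)/3 = -(24 + N + k)/3 = -8 - N/3 - k/3)
I = 62/5 (I = (2 + 1/15)*(0 + 6) = (31/15)*6 = 62/5 ≈ 12.400)
I*j(-113, 41 + 16) = 62*(-8 - 1/3*(-113) - (41 + 16)/3)/5 = 62*(-8 + 113/3 - 1/3*57)/5 = 62*(-8 + 113/3 - 19)/5 = (62/5)*(32/3) = 1984/15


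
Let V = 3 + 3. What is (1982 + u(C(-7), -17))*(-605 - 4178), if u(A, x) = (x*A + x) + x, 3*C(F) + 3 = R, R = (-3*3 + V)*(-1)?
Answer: -9317284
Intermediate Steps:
V = 6
R = 3 (R = (-3*3 + 6)*(-1) = (-9 + 6)*(-1) = -3*(-1) = 3)
C(F) = 0 (C(F) = -1 + (⅓)*3 = -1 + 1 = 0)
u(A, x) = 2*x + A*x (u(A, x) = (A*x + x) + x = (x + A*x) + x = 2*x + A*x)
(1982 + u(C(-7), -17))*(-605 - 4178) = (1982 - 17*(2 + 0))*(-605 - 4178) = (1982 - 17*2)*(-4783) = (1982 - 34)*(-4783) = 1948*(-4783) = -9317284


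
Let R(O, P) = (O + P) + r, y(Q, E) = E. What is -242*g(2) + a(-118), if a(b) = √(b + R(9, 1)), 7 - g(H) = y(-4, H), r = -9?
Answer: -1210 + 3*I*√13 ≈ -1210.0 + 10.817*I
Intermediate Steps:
g(H) = 7 - H
R(O, P) = -9 + O + P (R(O, P) = (O + P) - 9 = -9 + O + P)
a(b) = √(1 + b) (a(b) = √(b + (-9 + 9 + 1)) = √(b + 1) = √(1 + b))
-242*g(2) + a(-118) = -242*(7 - 1*2) + √(1 - 118) = -242*(7 - 2) + √(-117) = -242*5 + 3*I*√13 = -1210 + 3*I*√13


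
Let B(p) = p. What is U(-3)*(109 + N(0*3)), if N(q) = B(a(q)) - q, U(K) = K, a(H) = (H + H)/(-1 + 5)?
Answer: -327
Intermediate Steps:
a(H) = H/2 (a(H) = (2*H)/4 = (2*H)*(¼) = H/2)
N(q) = -q/2 (N(q) = q/2 - q = -q/2)
U(-3)*(109 + N(0*3)) = -3*(109 - 0*3) = -3*(109 - ½*0) = -3*(109 + 0) = -3*109 = -327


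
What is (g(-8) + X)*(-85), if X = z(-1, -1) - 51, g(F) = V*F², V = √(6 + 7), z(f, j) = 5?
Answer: 3910 - 5440*√13 ≈ -15704.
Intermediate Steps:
V = √13 ≈ 3.6056
g(F) = √13*F²
X = -46 (X = 5 - 51 = -46)
(g(-8) + X)*(-85) = (√13*(-8)² - 46)*(-85) = (√13*64 - 46)*(-85) = (64*√13 - 46)*(-85) = (-46 + 64*√13)*(-85) = 3910 - 5440*√13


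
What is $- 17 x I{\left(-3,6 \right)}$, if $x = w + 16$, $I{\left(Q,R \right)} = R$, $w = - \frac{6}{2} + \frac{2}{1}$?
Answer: $-1530$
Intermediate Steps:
$w = -1$ ($w = \left(-6\right) \frac{1}{2} + 2 \cdot 1 = -3 + 2 = -1$)
$x = 15$ ($x = -1 + 16 = 15$)
$- 17 x I{\left(-3,6 \right)} = \left(-17\right) 15 \cdot 6 = \left(-255\right) 6 = -1530$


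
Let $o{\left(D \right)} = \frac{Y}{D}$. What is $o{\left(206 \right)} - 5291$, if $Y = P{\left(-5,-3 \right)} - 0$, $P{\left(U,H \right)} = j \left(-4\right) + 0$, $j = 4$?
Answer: $- \frac{544981}{103} \approx -5291.1$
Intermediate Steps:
$P{\left(U,H \right)} = -16$ ($P{\left(U,H \right)} = 4 \left(-4\right) + 0 = -16 + 0 = -16$)
$Y = -16$ ($Y = -16 - 0 = -16 + 0 = -16$)
$o{\left(D \right)} = - \frac{16}{D}$
$o{\left(206 \right)} - 5291 = - \frac{16}{206} - 5291 = \left(-16\right) \frac{1}{206} - 5291 = - \frac{8}{103} - 5291 = - \frac{544981}{103}$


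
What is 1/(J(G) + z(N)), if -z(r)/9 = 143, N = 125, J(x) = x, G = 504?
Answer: -1/783 ≈ -0.0012771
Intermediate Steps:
z(r) = -1287 (z(r) = -9*143 = -1287)
1/(J(G) + z(N)) = 1/(504 - 1287) = 1/(-783) = -1/783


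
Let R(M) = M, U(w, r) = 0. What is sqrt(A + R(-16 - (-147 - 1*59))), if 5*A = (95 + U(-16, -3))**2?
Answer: sqrt(1995) ≈ 44.665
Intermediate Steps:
A = 1805 (A = (95 + 0)**2/5 = (1/5)*95**2 = (1/5)*9025 = 1805)
sqrt(A + R(-16 - (-147 - 1*59))) = sqrt(1805 + (-16 - (-147 - 1*59))) = sqrt(1805 + (-16 - (-147 - 59))) = sqrt(1805 + (-16 - 1*(-206))) = sqrt(1805 + (-16 + 206)) = sqrt(1805 + 190) = sqrt(1995)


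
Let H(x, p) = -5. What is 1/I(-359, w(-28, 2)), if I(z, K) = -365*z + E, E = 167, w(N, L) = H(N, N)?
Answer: 1/131202 ≈ 7.6218e-6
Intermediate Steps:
w(N, L) = -5
I(z, K) = 167 - 365*z (I(z, K) = -365*z + 167 = 167 - 365*z)
1/I(-359, w(-28, 2)) = 1/(167 - 365*(-359)) = 1/(167 + 131035) = 1/131202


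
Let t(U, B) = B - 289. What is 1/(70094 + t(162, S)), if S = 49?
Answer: 1/69854 ≈ 1.4316e-5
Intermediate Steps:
t(U, B) = -289 + B
1/(70094 + t(162, S)) = 1/(70094 + (-289 + 49)) = 1/(70094 - 240) = 1/69854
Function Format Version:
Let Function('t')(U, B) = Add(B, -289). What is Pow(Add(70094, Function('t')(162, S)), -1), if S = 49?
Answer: Rational(1, 69854) ≈ 1.4316e-5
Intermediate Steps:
Function('t')(U, B) = Add(-289, B)
Pow(Add(70094, Function('t')(162, S)), -1) = Pow(Add(70094, Add(-289, 49)), -1) = Pow(Add(70094, -240), -1) = Pow(69854, -1) = Rational(1, 69854)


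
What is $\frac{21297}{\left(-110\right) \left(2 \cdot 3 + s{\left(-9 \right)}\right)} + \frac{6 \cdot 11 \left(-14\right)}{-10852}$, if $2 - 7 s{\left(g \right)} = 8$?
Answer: $- \frac{134512189}{3581160} \approx -37.561$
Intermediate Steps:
$s{\left(g \right)} = - \frac{6}{7}$ ($s{\left(g \right)} = \frac{2}{7} - \frac{8}{7} = - \frac{6}{7}$)
$\frac{21297}{\left(-110\right) \left(2 \cdot 3 + s{\left(-9 \right)}\right)} + \frac{6 \cdot 11 \left(-14\right)}{-10852} = \frac{21297}{\left(-110\right) \left(2 \cdot 3 - \frac{6}{7}\right)} + \frac{6 \cdot 11 \left(-14\right)}{-10852} = \frac{21297}{\left(-110\right) \left(6 - \frac{6}{7}\right)} + 66 \left(-14\right) \left(- \frac{1}{10852}\right) = \frac{21297}{\left(-110\right) \frac{36}{7}} - - \frac{231}{2713} = \frac{21297}{- \frac{3960}{7}} + \frac{231}{2713} = 21297 \left(- \frac{7}{3960}\right) + \frac{231}{2713} = - \frac{49693}{1320} + \frac{231}{2713} = - \frac{134512189}{3581160}$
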